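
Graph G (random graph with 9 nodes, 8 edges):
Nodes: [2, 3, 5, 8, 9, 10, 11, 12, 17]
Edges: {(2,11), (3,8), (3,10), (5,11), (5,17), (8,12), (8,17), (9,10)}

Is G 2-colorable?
Yes, G is 2-colorable

A valid 2-coloring: color 1: [2, 5, 8, 10]; color 2: [3, 9, 11, 12, 17].
(χ(G) = 2 ≤ 2.)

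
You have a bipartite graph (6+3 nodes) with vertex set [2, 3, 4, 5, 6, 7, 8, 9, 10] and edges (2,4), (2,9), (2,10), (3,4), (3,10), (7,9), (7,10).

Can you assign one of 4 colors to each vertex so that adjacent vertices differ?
A valid 4-coloring: color 1: [2, 3, 5, 6, 7, 8]; color 2: [4, 9, 10].
(χ(G) = 2 ≤ 4.)

Yes, G is 4-colorable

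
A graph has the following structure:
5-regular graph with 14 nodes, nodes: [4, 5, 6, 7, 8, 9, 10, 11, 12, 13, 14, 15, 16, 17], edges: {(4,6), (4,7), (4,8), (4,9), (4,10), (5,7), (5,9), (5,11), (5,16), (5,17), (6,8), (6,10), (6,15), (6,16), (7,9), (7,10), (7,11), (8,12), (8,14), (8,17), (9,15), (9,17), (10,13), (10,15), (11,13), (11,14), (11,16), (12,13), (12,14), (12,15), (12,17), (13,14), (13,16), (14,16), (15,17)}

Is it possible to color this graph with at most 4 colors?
Yes, G is 4-colorable

A valid 4-coloring: color 1: [4, 5, 13, 15]; color 2: [7, 8, 16]; color 3: [9, 10, 11, 12]; color 4: [6, 14, 17].
(χ(G) = 4 ≤ 4.)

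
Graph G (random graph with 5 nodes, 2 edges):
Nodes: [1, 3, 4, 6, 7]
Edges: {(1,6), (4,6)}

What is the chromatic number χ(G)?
χ(G) = 2

Clique number ω(G) = 2 (lower bound: χ ≥ ω).
The graph is bipartite (no odd cycle), so 2 colors suffice: χ(G) = 2.
A valid 2-coloring: color 1: [3, 6, 7]; color 2: [1, 4].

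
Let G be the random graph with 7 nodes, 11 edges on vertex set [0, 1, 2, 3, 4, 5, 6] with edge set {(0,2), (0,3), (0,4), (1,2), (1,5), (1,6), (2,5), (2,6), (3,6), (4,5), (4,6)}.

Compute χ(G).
χ(G) = 3

Clique number ω(G) = 3 (lower bound: χ ≥ ω).
The clique on [1, 2, 5] has size 3, forcing χ ≥ 3, and the coloring below uses 3 colors, so χ(G) = 3.
A valid 3-coloring: color 1: [0, 5, 6]; color 2: [2, 3, 4]; color 3: [1].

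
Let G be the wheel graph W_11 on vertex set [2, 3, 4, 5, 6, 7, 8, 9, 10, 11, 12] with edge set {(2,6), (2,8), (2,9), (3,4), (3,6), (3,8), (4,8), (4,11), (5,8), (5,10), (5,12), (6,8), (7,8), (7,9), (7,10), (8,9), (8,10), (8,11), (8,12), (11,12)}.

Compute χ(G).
χ(G) = 3

Clique number ω(G) = 3 (lower bound: χ ≥ ω).
The clique on [2, 8, 9] has size 3, forcing χ ≥ 3, and the coloring below uses 3 colors, so χ(G) = 3.
A valid 3-coloring: color 1: [8]; color 2: [4, 6, 9, 10, 12]; color 3: [2, 3, 5, 7, 11].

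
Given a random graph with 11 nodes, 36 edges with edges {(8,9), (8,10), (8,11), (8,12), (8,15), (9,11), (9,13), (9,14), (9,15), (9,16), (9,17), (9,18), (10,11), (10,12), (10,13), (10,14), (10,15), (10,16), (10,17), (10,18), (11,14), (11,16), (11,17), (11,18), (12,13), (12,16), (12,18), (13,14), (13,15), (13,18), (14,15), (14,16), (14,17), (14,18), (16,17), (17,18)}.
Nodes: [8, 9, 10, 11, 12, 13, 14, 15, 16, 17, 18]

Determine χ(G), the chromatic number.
χ(G) = 5

Clique number ω(G) = 5 (lower bound: χ ≥ ω).
The clique on [9, 11, 14, 16, 17] has size 5, forcing χ ≥ 5, and the coloring below uses 5 colors, so χ(G) = 5.
A valid 5-coloring: color 1: [9, 10]; color 2: [8, 14]; color 3: [15, 16, 18]; color 4: [11, 13]; color 5: [12, 17].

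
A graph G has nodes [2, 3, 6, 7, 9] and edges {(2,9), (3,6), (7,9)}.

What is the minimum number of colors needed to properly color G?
Clique number ω(G) = 2 (lower bound: χ ≥ ω).
The graph is bipartite (no odd cycle), so 2 colors suffice: χ(G) = 2.
A valid 2-coloring: color 1: [3, 9]; color 2: [2, 6, 7].

χ(G) = 2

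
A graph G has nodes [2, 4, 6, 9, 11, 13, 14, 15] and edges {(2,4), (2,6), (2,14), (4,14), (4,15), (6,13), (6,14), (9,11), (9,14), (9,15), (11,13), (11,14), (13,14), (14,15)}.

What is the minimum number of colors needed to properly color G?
Clique number ω(G) = 3 (lower bound: χ ≥ ω).
Odd cycle [2, 4, 15, 9, 11, 13, 6] needs 3 colors (χ ≥ 3).
Vertex 14 is adjacent to every vertex of [2, 4, 6, 9, 11, 13, 15], which already need 3 colors among themselves, so 14 needs a new color (χ ≥ 4).
The coloring below uses 4 colors, so χ(G) = 4.
A valid 4-coloring: color 1: [14]; color 2: [2, 13, 15]; color 3: [4, 6, 9]; color 4: [11].

χ(G) = 4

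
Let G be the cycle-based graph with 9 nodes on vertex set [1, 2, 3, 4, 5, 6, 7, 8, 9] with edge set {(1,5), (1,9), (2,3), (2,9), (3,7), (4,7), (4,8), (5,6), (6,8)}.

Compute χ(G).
Clique number ω(G) = 2 (lower bound: χ ≥ ω).
Odd cycle [1, 5, 6, 8, 4, 7, 3, 2, 9] needs 3 colors (χ ≥ 3).
The coloring below uses 3 colors, so χ(G) = 3.
A valid 3-coloring: color 1: [1, 2, 4, 6]; color 2: [5, 7, 8, 9]; color 3: [3].

χ(G) = 3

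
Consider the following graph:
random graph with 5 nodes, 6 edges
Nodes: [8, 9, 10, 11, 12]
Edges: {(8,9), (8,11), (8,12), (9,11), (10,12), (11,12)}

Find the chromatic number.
Clique number ω(G) = 3 (lower bound: χ ≥ ω).
The clique on [8, 9, 11] has size 3, forcing χ ≥ 3, and the coloring below uses 3 colors, so χ(G) = 3.
A valid 3-coloring: color 1: [10, 11]; color 2: [8]; color 3: [9, 12].

χ(G) = 3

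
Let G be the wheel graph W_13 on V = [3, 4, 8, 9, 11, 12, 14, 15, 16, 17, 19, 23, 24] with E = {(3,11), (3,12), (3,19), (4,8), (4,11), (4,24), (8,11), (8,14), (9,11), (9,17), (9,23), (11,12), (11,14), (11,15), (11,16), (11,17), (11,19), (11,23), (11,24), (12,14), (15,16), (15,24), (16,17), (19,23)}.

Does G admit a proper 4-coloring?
Yes, G is 4-colorable

A valid 4-coloring: color 1: [11]; color 2: [8, 9, 12, 16, 19, 24]; color 3: [3, 4, 14, 15, 17, 23].
(χ(G) = 3 ≤ 4.)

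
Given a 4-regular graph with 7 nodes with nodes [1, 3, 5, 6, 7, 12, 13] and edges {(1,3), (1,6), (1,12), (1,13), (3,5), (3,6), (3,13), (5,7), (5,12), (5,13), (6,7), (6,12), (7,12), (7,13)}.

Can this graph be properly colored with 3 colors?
Suppose a proper 3-coloring c exists. The clique [1, 3, 6] takes 3 distinct colors; by symmetry let c(1) = 1, c(3) = 2, c(6) = 3.
- Vertex 12: neighbors [1, 6] already have colors [1, 3] ⇒ c(12) = 2.
- Vertex 7: neighbors [12, 6] already have colors [2, 3] ⇒ c(7) = 1.
- Vertex 5: neighbors [7, 3] already have colors [1, 2] ⇒ c(5) = 3.
- Vertex 13: neighbors [1, 3, 5] already have colors [1, 2, 3] — all 3 colors blocked. Contradiction.
The forced assignments end in a contradiction, so G has no proper 3-coloring (χ ≥ 4).

No, G is not 3-colorable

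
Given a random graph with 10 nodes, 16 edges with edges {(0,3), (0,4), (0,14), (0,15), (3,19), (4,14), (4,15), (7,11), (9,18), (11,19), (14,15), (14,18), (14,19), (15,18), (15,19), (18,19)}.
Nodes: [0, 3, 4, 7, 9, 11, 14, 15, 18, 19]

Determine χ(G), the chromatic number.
χ(G) = 4

Clique number ω(G) = 4 (lower bound: χ ≥ ω).
The clique on [0, 4, 14, 15] has size 4, forcing χ ≥ 4, and the coloring below uses 4 colors, so χ(G) = 4.
A valid 4-coloring: color 1: [3, 9, 11, 14]; color 2: [0, 7, 19]; color 3: [15]; color 4: [4, 18].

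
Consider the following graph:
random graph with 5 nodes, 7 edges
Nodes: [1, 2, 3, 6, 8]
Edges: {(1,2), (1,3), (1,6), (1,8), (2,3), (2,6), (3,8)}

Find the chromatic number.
χ(G) = 3

Clique number ω(G) = 3 (lower bound: χ ≥ ω).
The clique on [1, 3, 8] has size 3, forcing χ ≥ 3, and the coloring below uses 3 colors, so χ(G) = 3.
A valid 3-coloring: color 1: [1]; color 2: [3, 6]; color 3: [2, 8].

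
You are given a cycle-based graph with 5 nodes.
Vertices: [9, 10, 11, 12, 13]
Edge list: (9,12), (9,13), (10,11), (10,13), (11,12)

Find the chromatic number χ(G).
Clique number ω(G) = 2 (lower bound: χ ≥ ω).
Odd cycle [9, 12, 11, 10, 13] needs 3 colors (χ ≥ 3).
The coloring below uses 3 colors, so χ(G) = 3.
A valid 3-coloring: color 1: [9, 10]; color 2: [12, 13]; color 3: [11].

χ(G) = 3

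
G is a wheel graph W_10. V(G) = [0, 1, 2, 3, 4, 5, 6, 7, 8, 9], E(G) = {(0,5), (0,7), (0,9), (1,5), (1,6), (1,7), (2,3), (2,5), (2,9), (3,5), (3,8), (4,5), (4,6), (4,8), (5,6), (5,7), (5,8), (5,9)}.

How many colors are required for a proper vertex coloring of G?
χ(G) = 4

Clique number ω(G) = 3 (lower bound: χ ≥ ω).
Odd cycle [7, 0, 9, 2, 3, 8, 4, 6, 1] needs 3 colors (χ ≥ 3).
Vertex 5 is adjacent to every vertex of [0, 1, 2, 3, 4, 6, 7, 8, 9], which already need 3 colors among themselves, so 5 needs a new color (χ ≥ 4).
The coloring below uses 4 colors, so χ(G) = 4.
A valid 4-coloring: color 1: [5]; color 2: [3, 6, 7, 9]; color 3: [0, 1, 2, 8]; color 4: [4].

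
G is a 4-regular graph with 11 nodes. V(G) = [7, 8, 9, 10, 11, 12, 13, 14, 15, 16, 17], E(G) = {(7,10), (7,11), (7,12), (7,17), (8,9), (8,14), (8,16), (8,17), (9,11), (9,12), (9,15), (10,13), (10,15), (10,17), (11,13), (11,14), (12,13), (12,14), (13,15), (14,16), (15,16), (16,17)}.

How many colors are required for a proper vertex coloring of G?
Clique number ω(G) = 3 (lower bound: χ ≥ ω).
The clique on [7, 10, 17] has size 3, forcing χ ≥ 3, and the coloring below uses 3 colors, so χ(G) = 3.
A valid 3-coloring: color 1: [14, 15, 17]; color 2: [8, 10, 11, 12]; color 3: [7, 9, 13, 16].

χ(G) = 3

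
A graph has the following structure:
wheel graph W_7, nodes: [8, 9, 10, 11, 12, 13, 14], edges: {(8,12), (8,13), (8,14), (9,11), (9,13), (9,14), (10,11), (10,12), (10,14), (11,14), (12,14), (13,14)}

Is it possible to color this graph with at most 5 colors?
Yes, G is 5-colorable

A valid 5-coloring: color 1: [14]; color 2: [8, 9, 10]; color 3: [11, 12, 13].
(χ(G) = 3 ≤ 5.)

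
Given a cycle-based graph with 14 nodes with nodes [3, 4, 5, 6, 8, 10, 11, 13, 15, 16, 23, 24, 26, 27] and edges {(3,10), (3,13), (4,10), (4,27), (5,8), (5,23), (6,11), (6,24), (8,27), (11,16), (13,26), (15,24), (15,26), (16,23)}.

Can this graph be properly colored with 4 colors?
A valid 4-coloring: color 1: [3, 4, 8, 11, 23, 24, 26]; color 2: [5, 6, 10, 13, 15, 16, 27].
(χ(G) = 2 ≤ 4.)

Yes, G is 4-colorable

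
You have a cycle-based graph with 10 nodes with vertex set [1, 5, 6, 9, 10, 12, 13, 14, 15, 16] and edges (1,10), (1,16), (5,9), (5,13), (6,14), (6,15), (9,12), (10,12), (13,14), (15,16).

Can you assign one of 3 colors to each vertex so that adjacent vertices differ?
A valid 3-coloring: color 1: [1, 5, 12, 14, 15]; color 2: [6, 9, 10, 13, 16].
(χ(G) = 2 ≤ 3.)

Yes, G is 3-colorable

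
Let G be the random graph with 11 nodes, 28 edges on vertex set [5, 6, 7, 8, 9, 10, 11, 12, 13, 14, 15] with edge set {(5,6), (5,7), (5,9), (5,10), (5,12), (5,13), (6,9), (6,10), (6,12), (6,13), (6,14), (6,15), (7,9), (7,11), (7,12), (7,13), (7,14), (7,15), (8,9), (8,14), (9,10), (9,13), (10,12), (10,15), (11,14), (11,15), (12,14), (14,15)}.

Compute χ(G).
χ(G) = 4

Clique number ω(G) = 4 (lower bound: χ ≥ ω).
The clique on [7, 11, 14, 15] has size 4, forcing χ ≥ 4, and the coloring below uses 4 colors, so χ(G) = 4.
A valid 4-coloring: color 1: [6, 7, 8]; color 2: [5, 14]; color 3: [9, 12, 15]; color 4: [10, 11, 13].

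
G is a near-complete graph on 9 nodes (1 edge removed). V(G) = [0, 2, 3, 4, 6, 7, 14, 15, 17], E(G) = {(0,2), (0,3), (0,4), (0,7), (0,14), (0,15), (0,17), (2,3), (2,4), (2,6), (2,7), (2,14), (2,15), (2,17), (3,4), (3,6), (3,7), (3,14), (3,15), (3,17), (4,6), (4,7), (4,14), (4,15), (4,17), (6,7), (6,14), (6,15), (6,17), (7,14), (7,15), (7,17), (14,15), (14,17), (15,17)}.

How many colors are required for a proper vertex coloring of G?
Clique number ω(G) = 8 (lower bound: χ ≥ ω).
The clique on [0, 2, 3, 4, 7, 14, 15, 17] has size 8, forcing χ ≥ 8, and the coloring below uses 8 colors, so χ(G) = 8.
A valid 8-coloring: color 1: [15]; color 2: [3]; color 3: [7]; color 4: [17]; color 5: [2]; color 6: [4]; color 7: [14]; color 8: [0, 6].

χ(G) = 8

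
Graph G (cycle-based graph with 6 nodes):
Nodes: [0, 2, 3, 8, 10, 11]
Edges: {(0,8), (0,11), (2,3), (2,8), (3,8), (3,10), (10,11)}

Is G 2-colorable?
No, G is not 2-colorable

The clique on vertices [2, 3, 8] has size 3 > 2, so it alone needs 3 colors.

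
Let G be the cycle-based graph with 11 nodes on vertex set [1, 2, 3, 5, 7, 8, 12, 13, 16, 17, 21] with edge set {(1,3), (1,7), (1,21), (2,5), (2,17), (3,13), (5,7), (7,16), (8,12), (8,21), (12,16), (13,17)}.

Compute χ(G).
Clique number ω(G) = 2 (lower bound: χ ≥ ω).
Odd cycle [7, 5, 2, 17, 13, 3, 1] needs 3 colors (χ ≥ 3).
The coloring below uses 3 colors, so χ(G) = 3.
A valid 3-coloring: color 1: [1, 5, 8, 16, 17]; color 2: [2, 3, 7, 12, 21]; color 3: [13].

χ(G) = 3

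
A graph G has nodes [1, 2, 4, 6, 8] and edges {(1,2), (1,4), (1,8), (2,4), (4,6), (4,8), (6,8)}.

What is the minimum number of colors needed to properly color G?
Clique number ω(G) = 3 (lower bound: χ ≥ ω).
The clique on [1, 4, 8] has size 3, forcing χ ≥ 3, and the coloring below uses 3 colors, so χ(G) = 3.
A valid 3-coloring: color 1: [4]; color 2: [1, 6]; color 3: [2, 8].

χ(G) = 3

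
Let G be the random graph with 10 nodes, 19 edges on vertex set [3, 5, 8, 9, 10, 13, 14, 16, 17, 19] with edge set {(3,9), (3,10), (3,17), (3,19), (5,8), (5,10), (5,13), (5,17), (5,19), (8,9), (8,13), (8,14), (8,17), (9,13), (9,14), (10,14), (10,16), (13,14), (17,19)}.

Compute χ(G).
χ(G) = 4

Clique number ω(G) = 4 (lower bound: χ ≥ ω).
The clique on [8, 9, 13, 14] has size 4, forcing χ ≥ 4, and the coloring below uses 4 colors, so χ(G) = 4.
A valid 4-coloring: color 1: [5, 9, 16]; color 2: [8, 10, 19]; color 3: [13, 17]; color 4: [3, 14].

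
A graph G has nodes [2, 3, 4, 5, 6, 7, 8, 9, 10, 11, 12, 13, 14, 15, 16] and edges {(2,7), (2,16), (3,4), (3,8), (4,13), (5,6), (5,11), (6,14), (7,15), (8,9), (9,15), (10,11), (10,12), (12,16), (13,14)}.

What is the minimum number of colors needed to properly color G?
χ(G) = 3

Clique number ω(G) = 2 (lower bound: χ ≥ ω).
Odd cycle [13, 4, 3, 8, 9, 15, 7, 2, 16, 12, 10, 11, 5, 6, 14] needs 3 colors (χ ≥ 3).
The coloring below uses 3 colors, so χ(G) = 3.
A valid 3-coloring: color 1: [3, 6, 7, 9, 10, 13, 16]; color 2: [2, 4, 8, 11, 12, 14, 15]; color 3: [5].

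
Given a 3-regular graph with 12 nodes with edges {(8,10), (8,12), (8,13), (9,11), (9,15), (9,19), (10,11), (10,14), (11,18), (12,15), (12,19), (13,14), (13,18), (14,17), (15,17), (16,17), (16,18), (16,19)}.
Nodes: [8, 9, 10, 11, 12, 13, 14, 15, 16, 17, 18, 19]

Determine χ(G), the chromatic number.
χ(G) = 3

Clique number ω(G) = 2 (lower bound: χ ≥ ω).
Odd cycle [18, 11, 10, 8, 13] needs 3 colors (χ ≥ 3).
The coloring below uses 3 colors, so χ(G) = 3.
A valid 3-coloring: color 1: [9, 10, 12, 13, 17]; color 2: [8, 14, 15, 18, 19]; color 3: [11, 16].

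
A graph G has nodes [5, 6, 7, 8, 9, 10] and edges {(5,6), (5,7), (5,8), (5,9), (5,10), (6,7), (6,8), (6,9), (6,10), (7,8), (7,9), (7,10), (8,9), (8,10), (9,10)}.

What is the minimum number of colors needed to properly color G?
Clique number ω(G) = 6 (lower bound: χ ≥ ω).
The clique on [5, 6, 7, 8, 9, 10] has size 6, forcing χ ≥ 6, and the coloring below uses 6 colors, so χ(G) = 6.
A valid 6-coloring: color 1: [9]; color 2: [10]; color 3: [5]; color 4: [8]; color 5: [7]; color 6: [6].

χ(G) = 6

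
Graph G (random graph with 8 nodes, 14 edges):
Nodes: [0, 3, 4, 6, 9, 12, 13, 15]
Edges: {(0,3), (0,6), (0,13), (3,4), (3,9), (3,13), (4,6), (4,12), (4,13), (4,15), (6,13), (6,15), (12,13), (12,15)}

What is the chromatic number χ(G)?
Clique number ω(G) = 3 (lower bound: χ ≥ ω).
The clique on [0, 3, 13] has size 3, forcing χ ≥ 3, and the coloring below uses 3 colors, so χ(G) = 3.
A valid 3-coloring: color 1: [9, 13, 15]; color 2: [0, 4]; color 3: [3, 6, 12].

χ(G) = 3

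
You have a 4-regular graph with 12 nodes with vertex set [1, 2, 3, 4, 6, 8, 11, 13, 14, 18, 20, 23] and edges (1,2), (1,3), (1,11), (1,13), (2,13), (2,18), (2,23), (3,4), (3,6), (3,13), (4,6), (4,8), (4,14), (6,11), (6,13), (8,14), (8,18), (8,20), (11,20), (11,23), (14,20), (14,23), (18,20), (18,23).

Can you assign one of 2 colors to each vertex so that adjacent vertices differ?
The clique on vertices [1, 2, 13] has size 3 > 2, so it alone needs 3 colors.

No, G is not 2-colorable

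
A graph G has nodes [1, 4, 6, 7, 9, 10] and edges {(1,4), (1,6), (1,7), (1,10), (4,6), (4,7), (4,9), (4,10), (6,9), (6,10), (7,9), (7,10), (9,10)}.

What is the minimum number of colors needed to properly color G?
χ(G) = 4

Clique number ω(G) = 4 (lower bound: χ ≥ ω).
The clique on [1, 4, 6, 10] has size 4, forcing χ ≥ 4, and the coloring below uses 4 colors, so χ(G) = 4.
A valid 4-coloring: color 1: [4]; color 2: [10]; color 3: [6, 7]; color 4: [1, 9].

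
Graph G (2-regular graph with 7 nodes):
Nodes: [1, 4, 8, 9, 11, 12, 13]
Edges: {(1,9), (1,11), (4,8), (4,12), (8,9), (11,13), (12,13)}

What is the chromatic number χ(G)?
χ(G) = 3

Clique number ω(G) = 2 (lower bound: χ ≥ ω).
Odd cycle [1, 11, 13, 12, 4, 8, 9] needs 3 colors (χ ≥ 3).
The coloring below uses 3 colors, so χ(G) = 3.
A valid 3-coloring: color 1: [1, 8, 13]; color 2: [9, 11, 12]; color 3: [4].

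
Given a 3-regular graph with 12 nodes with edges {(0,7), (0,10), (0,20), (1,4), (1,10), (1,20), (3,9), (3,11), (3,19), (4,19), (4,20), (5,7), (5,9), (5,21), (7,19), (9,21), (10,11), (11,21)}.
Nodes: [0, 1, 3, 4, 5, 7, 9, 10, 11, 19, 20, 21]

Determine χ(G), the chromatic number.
χ(G) = 3

Clique number ω(G) = 3 (lower bound: χ ≥ ω).
The clique on [1, 4, 20] has size 3, forcing χ ≥ 3, and the coloring below uses 3 colors, so χ(G) = 3.
A valid 3-coloring: color 1: [0, 3, 4, 21]; color 2: [1, 7, 9, 11]; color 3: [5, 10, 19, 20].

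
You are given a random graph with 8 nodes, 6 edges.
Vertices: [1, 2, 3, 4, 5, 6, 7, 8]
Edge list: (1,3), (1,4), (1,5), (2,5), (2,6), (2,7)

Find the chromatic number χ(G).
χ(G) = 2

Clique number ω(G) = 2 (lower bound: χ ≥ ω).
The graph is bipartite (no odd cycle), so 2 colors suffice: χ(G) = 2.
A valid 2-coloring: color 1: [1, 2, 8]; color 2: [3, 4, 5, 6, 7].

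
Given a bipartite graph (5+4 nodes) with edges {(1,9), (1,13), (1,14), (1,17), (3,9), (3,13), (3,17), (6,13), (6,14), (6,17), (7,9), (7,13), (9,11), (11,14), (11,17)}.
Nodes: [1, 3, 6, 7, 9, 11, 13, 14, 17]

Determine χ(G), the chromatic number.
Clique number ω(G) = 2 (lower bound: χ ≥ ω).
The graph is bipartite (no odd cycle), so 2 colors suffice: χ(G) = 2.
A valid 2-coloring: color 1: [1, 3, 6, 7, 11]; color 2: [9, 13, 14, 17].

χ(G) = 2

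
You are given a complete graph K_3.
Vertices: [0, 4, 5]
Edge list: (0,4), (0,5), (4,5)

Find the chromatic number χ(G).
Clique number ω(G) = 3 (lower bound: χ ≥ ω).
The clique on [0, 4, 5] has size 3, forcing χ ≥ 3, and the coloring below uses 3 colors, so χ(G) = 3.
A valid 3-coloring: color 1: [4]; color 2: [5]; color 3: [0].

χ(G) = 3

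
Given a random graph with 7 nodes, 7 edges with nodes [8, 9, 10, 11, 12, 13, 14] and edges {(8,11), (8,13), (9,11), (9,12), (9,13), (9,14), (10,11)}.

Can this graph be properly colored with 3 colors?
Yes, G is 3-colorable

A valid 3-coloring: color 1: [8, 9, 10]; color 2: [11, 12, 13, 14].
(χ(G) = 2 ≤ 3.)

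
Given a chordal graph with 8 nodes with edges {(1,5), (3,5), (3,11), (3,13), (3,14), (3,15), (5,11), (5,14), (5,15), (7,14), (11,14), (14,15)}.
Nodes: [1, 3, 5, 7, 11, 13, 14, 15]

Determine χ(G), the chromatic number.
χ(G) = 4

Clique number ω(G) = 4 (lower bound: χ ≥ ω).
The clique on [3, 5, 11, 14] has size 4, forcing χ ≥ 4, and the coloring below uses 4 colors, so χ(G) = 4.
A valid 4-coloring: color 1: [1, 13, 14]; color 2: [3, 7]; color 3: [5]; color 4: [11, 15].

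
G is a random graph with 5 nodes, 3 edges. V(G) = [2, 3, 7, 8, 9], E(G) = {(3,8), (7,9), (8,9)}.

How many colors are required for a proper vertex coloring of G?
Clique number ω(G) = 2 (lower bound: χ ≥ ω).
The graph is bipartite (no odd cycle), so 2 colors suffice: χ(G) = 2.
A valid 2-coloring: color 1: [2, 3, 9]; color 2: [7, 8].

χ(G) = 2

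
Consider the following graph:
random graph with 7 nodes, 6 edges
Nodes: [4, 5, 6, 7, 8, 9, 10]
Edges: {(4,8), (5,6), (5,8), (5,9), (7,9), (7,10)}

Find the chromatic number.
χ(G) = 2

Clique number ω(G) = 2 (lower bound: χ ≥ ω).
The graph is bipartite (no odd cycle), so 2 colors suffice: χ(G) = 2.
A valid 2-coloring: color 1: [4, 5, 7]; color 2: [6, 8, 9, 10].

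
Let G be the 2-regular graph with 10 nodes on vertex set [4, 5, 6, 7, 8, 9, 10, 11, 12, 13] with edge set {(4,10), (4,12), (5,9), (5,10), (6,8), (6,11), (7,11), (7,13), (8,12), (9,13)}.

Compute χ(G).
Clique number ω(G) = 2 (lower bound: χ ≥ ω).
The graph is bipartite (no odd cycle), so 2 colors suffice: χ(G) = 2.
A valid 2-coloring: color 1: [4, 5, 8, 11, 13]; color 2: [6, 7, 9, 10, 12].

χ(G) = 2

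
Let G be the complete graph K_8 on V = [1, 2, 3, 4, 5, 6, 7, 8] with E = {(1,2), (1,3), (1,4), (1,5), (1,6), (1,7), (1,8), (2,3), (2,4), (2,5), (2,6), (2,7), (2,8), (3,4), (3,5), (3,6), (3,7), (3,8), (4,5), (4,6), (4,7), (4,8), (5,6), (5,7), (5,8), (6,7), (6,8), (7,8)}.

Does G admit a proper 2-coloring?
No, G is not 2-colorable

The clique on vertices [1, 2, 3, 4, 5, 6, 7, 8] has size 8 > 2, so it alone needs 8 colors.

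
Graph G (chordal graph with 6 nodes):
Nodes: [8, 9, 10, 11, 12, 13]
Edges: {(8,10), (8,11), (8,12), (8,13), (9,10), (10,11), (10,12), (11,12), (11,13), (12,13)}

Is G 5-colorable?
Yes, G is 5-colorable

A valid 5-coloring: color 1: [9, 11]; color 2: [8]; color 3: [10, 13]; color 4: [12].
(χ(G) = 4 ≤ 5.)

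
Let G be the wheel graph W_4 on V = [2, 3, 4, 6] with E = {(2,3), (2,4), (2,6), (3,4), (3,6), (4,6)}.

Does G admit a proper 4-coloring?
Yes, G is 4-colorable

A valid 4-coloring: color 1: [4]; color 2: [6]; color 3: [2]; color 4: [3].
(χ(G) = 4 ≤ 4.)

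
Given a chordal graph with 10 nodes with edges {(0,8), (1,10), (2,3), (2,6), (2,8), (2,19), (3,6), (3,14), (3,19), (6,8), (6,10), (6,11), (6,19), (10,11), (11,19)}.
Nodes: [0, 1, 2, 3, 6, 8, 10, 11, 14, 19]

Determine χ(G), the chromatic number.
χ(G) = 4

Clique number ω(G) = 4 (lower bound: χ ≥ ω).
The clique on [2, 3, 6, 19] has size 4, forcing χ ≥ 4, and the coloring below uses 4 colors, so χ(G) = 4.
A valid 4-coloring: color 1: [0, 1, 6, 14]; color 2: [8, 10, 19]; color 3: [3, 11]; color 4: [2].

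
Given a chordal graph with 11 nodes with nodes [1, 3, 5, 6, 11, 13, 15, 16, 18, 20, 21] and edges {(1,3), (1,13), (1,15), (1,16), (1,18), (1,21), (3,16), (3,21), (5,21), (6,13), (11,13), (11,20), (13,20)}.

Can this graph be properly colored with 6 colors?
Yes, G is 6-colorable

A valid 6-coloring: color 1: [1, 5, 6, 20]; color 2: [3, 13, 15, 18]; color 3: [11, 16, 21].
(χ(G) = 3 ≤ 6.)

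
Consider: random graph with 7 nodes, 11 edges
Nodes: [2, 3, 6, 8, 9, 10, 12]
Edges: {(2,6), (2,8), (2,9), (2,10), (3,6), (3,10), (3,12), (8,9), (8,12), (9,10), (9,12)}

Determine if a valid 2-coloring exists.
The clique on vertices [2, 8, 9] has size 3 > 2, so it alone needs 3 colors.

No, G is not 2-colorable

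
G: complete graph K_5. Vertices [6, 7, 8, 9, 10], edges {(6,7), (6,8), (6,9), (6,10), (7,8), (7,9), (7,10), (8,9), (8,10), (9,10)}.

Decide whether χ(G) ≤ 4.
The clique on vertices [6, 7, 8, 9, 10] has size 5 > 4, so it alone needs 5 colors.

No, G is not 4-colorable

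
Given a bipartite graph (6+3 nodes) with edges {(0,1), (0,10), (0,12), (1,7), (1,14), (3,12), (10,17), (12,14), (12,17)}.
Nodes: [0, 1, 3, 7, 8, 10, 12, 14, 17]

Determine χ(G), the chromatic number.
χ(G) = 2

Clique number ω(G) = 2 (lower bound: χ ≥ ω).
The graph is bipartite (no odd cycle), so 2 colors suffice: χ(G) = 2.
A valid 2-coloring: color 1: [1, 8, 10, 12]; color 2: [0, 3, 7, 14, 17].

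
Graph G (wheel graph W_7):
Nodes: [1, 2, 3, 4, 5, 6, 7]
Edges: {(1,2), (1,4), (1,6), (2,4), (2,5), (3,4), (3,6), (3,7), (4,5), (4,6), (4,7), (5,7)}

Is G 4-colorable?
A valid 4-coloring: color 1: [4]; color 2: [2, 6, 7]; color 3: [1, 3, 5].
(χ(G) = 3 ≤ 4.)

Yes, G is 4-colorable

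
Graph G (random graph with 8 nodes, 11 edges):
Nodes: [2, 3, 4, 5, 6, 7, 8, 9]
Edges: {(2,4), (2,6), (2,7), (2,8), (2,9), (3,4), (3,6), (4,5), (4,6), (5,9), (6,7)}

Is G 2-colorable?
No, G is not 2-colorable

The clique on vertices [2, 4, 6] has size 3 > 2, so it alone needs 3 colors.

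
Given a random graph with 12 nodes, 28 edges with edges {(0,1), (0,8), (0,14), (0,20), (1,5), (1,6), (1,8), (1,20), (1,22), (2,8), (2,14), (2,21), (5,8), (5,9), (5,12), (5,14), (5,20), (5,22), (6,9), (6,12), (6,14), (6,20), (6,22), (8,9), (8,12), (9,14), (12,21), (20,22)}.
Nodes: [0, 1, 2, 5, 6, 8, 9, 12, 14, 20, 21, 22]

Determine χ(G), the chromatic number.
χ(G) = 4

Clique number ω(G) = 4 (lower bound: χ ≥ ω).
The clique on [1, 5, 20, 22] has size 4, forcing χ ≥ 4, and the coloring below uses 4 colors, so χ(G) = 4.
A valid 4-coloring: color 1: [0, 5, 6, 21]; color 2: [8, 14, 20]; color 3: [1, 2, 9, 12]; color 4: [22].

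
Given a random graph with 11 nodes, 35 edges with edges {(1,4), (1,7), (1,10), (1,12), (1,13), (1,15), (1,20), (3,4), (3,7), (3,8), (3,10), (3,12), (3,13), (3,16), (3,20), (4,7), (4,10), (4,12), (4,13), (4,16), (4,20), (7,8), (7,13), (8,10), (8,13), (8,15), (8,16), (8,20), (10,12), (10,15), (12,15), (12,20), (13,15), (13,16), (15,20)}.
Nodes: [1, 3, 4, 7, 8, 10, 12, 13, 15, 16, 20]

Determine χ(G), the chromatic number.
Clique number ω(G) = 4 (lower bound: χ ≥ ω).
Suppose a proper 4-coloring c exists. The clique [1, 4, 7, 13] takes 4 distinct colors; by symmetry let c(1) = 1, c(4) = 2, c(7) = 3, c(13) = 4.
- Vertex 3: neighbors [4, 7, 13] already have colors [2, 3, 4] ⇒ c(3) = 1.
- Vertex 8: neighbors [3, 7, 13] already have colors [1, 3, 4] ⇒ c(8) = 2.
- Vertex 15: neighbors [1, 8, 13] already have colors [1, 2, 4] ⇒ c(15) = 3.
- Vertex 12: neighbors [1, 4, 15] already have colors [1, 2, 3] ⇒ c(12) = 4.
- Vertex 10: neighbors [1, 4, 15, 12] already have colors [1, 2, 3, 4] — all 4 colors blocked. Contradiction.
The forced assignments end in a contradiction, so G has no proper 4-coloring (χ ≥ 5).
The coloring below uses 5 colors, so χ(G) = 5.
A valid 5-coloring: color 1: [1, 3]; color 2: [4, 8]; color 3: [12, 13]; color 4: [7, 15, 16]; color 5: [10, 20].

χ(G) = 5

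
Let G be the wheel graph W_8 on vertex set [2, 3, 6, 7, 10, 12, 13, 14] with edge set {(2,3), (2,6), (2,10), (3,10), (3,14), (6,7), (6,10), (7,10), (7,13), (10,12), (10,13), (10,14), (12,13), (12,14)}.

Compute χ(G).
χ(G) = 4

Clique number ω(G) = 3 (lower bound: χ ≥ ω).
Odd cycle [14, 12, 13, 7, 6, 2, 3] needs 3 colors (χ ≥ 3).
Vertex 10 is adjacent to every vertex of [2, 3, 6, 7, 12, 13, 14], which already need 3 colors among themselves, so 10 needs a new color (χ ≥ 4).
The coloring below uses 4 colors, so χ(G) = 4.
A valid 4-coloring: color 1: [10]; color 2: [2, 13, 14]; color 3: [3, 7, 12]; color 4: [6].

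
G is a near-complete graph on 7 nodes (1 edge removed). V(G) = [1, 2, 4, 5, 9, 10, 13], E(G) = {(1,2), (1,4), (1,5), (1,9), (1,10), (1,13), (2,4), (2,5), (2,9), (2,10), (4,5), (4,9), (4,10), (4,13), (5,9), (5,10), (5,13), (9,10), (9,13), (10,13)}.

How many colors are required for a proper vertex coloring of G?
χ(G) = 6

Clique number ω(G) = 6 (lower bound: χ ≥ ω).
The clique on [1, 2, 4, 5, 9, 10] has size 6, forcing χ ≥ 6, and the coloring below uses 6 colors, so χ(G) = 6.
A valid 6-coloring: color 1: [1]; color 2: [5]; color 3: [9]; color 4: [4]; color 5: [10]; color 6: [2, 13].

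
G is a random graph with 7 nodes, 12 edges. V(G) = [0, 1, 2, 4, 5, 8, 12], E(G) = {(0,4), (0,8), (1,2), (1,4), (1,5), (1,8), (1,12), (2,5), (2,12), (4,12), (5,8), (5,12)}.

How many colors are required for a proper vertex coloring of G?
Clique number ω(G) = 4 (lower bound: χ ≥ ω).
The clique on [1, 2, 5, 12] has size 4, forcing χ ≥ 4, and the coloring below uses 4 colors, so χ(G) = 4.
A valid 4-coloring: color 1: [0, 1]; color 2: [4, 5]; color 3: [8, 12]; color 4: [2].

χ(G) = 4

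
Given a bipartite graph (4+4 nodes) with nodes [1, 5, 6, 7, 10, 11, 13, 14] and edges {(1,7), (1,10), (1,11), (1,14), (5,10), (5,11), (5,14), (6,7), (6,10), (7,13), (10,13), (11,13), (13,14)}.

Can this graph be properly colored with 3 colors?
A valid 3-coloring: color 1: [1, 5, 6, 13]; color 2: [7, 10, 11, 14].
(χ(G) = 2 ≤ 3.)

Yes, G is 3-colorable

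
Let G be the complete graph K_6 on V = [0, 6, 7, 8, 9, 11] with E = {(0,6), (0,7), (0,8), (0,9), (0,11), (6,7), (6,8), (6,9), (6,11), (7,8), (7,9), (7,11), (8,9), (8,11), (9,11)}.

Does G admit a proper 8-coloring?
Yes, G is 8-colorable

A valid 8-coloring: color 1: [6]; color 2: [0]; color 3: [11]; color 4: [8]; color 5: [7]; color 6: [9].
(χ(G) = 6 ≤ 8.)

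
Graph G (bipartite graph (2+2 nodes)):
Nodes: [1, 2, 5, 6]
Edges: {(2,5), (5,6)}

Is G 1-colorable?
Edge (2,5) forces its endpoints to differ, so 1 color is not enough.

No, G is not 1-colorable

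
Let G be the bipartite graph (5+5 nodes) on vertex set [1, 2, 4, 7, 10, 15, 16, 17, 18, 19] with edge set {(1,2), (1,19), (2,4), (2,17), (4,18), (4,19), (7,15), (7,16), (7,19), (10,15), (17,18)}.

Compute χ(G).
χ(G) = 2

Clique number ω(G) = 2 (lower bound: χ ≥ ω).
The graph is bipartite (no odd cycle), so 2 colors suffice: χ(G) = 2.
A valid 2-coloring: color 1: [1, 4, 7, 10, 17]; color 2: [2, 15, 16, 18, 19].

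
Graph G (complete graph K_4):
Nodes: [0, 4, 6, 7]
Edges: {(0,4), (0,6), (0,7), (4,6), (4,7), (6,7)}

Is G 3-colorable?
The clique on vertices [0, 4, 6, 7] has size 4 > 3, so it alone needs 4 colors.

No, G is not 3-colorable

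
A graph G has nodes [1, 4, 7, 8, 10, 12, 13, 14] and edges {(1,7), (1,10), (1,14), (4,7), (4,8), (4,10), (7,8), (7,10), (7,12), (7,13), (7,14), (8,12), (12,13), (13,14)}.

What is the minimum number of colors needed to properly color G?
χ(G) = 4

Clique number ω(G) = 3 (lower bound: χ ≥ ω).
Odd cycle [1, 14, 13, 12, 8, 4, 10] needs 3 colors (χ ≥ 3).
Vertex 7 is adjacent to every vertex of [1, 4, 8, 10, 12, 13, 14], which already need 3 colors among themselves, so 7 needs a new color (χ ≥ 4).
The coloring below uses 4 colors, so χ(G) = 4.
A valid 4-coloring: color 1: [7]; color 2: [1, 4, 13]; color 3: [10, 12, 14]; color 4: [8].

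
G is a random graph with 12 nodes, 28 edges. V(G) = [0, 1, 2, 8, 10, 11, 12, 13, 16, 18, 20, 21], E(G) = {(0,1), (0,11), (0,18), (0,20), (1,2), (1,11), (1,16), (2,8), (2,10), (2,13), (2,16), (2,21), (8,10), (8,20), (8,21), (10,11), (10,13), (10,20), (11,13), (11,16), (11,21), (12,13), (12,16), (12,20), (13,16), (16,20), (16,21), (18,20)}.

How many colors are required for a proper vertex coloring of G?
χ(G) = 4

Clique number ω(G) = 3 (lower bound: χ ≥ ω).
Odd cycle [8, 21, 16, 13, 10] needs 3 colors (χ ≥ 3).
Vertex 2 is adjacent to every vertex of [8, 10, 13, 16, 21], which already need 3 colors among themselves, so 2 needs a new color (χ ≥ 4).
The coloring below uses 4 colors, so χ(G) = 4.
A valid 4-coloring: color 1: [0, 10, 16]; color 2: [2, 11, 20]; color 3: [1, 8, 13, 18]; color 4: [12, 21].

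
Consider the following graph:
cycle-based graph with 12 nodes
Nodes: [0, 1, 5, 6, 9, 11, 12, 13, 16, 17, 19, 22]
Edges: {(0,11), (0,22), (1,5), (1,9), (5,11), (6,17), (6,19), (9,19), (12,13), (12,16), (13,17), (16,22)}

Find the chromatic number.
Clique number ω(G) = 2 (lower bound: χ ≥ ω).
The graph is bipartite (no odd cycle), so 2 colors suffice: χ(G) = 2.
A valid 2-coloring: color 1: [0, 5, 6, 9, 13, 16]; color 2: [1, 11, 12, 17, 19, 22].

χ(G) = 2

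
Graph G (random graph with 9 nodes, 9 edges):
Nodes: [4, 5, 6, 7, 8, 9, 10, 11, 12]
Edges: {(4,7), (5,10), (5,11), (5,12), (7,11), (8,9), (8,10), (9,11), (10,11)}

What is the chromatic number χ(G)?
χ(G) = 3

Clique number ω(G) = 3 (lower bound: χ ≥ ω).
The clique on [5, 10, 11] has size 3, forcing χ ≥ 3, and the coloring below uses 3 colors, so χ(G) = 3.
A valid 3-coloring: color 1: [4, 6, 8, 11, 12]; color 2: [7, 9, 10]; color 3: [5].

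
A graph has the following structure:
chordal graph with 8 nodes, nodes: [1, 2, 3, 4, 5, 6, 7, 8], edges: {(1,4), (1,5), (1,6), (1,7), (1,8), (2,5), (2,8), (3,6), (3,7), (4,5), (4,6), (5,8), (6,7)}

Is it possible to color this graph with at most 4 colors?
A valid 4-coloring: color 1: [1, 2, 3]; color 2: [5, 6]; color 3: [4, 7, 8].
(χ(G) = 3 ≤ 4.)

Yes, G is 4-colorable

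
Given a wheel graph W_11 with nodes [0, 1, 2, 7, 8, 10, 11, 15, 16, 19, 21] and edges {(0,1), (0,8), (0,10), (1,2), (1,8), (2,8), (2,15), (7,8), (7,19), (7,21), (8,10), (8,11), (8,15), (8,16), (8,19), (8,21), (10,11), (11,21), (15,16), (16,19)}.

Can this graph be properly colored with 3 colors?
Yes, G is 3-colorable

A valid 3-coloring: color 1: [8]; color 2: [1, 10, 15, 19, 21]; color 3: [0, 2, 7, 11, 16].
(χ(G) = 3 ≤ 3.)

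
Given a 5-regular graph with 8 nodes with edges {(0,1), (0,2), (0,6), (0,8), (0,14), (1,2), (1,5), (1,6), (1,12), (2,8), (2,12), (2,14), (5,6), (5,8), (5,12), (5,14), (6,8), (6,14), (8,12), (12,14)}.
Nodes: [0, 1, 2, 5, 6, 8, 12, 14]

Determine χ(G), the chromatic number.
Clique number ω(G) = 3 (lower bound: χ ≥ ω).
Odd cycle [5, 12, 2, 0, 6] needs 3 colors (χ ≥ 3).
Vertex 1 is adjacent to every vertex of [0, 2, 5, 6, 12], which already need 3 colors among themselves, so 1 needs a new color (χ ≥ 4).
The coloring below uses 4 colors, so χ(G) = 4.
A valid 4-coloring: color 1: [0, 5]; color 2: [1, 8, 14]; color 3: [2, 6]; color 4: [12].

χ(G) = 4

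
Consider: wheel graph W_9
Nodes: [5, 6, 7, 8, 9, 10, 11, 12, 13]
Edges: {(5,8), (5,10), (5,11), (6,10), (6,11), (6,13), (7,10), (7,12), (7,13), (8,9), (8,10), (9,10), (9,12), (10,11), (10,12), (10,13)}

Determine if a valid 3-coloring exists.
Yes, G is 3-colorable

A valid 3-coloring: color 1: [10]; color 2: [5, 6, 7, 9]; color 3: [8, 11, 12, 13].
(χ(G) = 3 ≤ 3.)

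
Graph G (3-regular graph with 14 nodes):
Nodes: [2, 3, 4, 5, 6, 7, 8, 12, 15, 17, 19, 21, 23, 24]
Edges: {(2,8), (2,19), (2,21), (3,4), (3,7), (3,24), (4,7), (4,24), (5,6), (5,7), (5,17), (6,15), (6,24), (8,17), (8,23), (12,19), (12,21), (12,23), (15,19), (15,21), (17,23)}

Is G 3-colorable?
A valid 3-coloring: color 1: [2, 7, 12, 15, 17, 24]; color 2: [4, 5, 8, 19, 21]; color 3: [3, 6, 23].
(χ(G) = 3 ≤ 3.)

Yes, G is 3-colorable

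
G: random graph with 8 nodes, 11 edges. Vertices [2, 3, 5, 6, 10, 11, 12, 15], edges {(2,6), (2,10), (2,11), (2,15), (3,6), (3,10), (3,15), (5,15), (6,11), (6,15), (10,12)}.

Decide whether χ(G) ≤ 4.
A valid 4-coloring: color 1: [10, 11, 15]; color 2: [2, 3, 5, 12]; color 3: [6].
(χ(G) = 3 ≤ 4.)

Yes, G is 4-colorable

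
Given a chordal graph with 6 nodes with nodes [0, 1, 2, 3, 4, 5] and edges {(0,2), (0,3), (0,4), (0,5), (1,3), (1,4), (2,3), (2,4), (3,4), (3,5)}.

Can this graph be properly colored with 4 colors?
Yes, G is 4-colorable

A valid 4-coloring: color 1: [3]; color 2: [4, 5]; color 3: [0, 1]; color 4: [2].
(χ(G) = 4 ≤ 4.)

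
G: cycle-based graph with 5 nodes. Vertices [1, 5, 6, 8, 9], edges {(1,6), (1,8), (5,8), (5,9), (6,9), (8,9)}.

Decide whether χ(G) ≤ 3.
A valid 3-coloring: color 1: [1, 9]; color 2: [6, 8]; color 3: [5].
(χ(G) = 3 ≤ 3.)

Yes, G is 3-colorable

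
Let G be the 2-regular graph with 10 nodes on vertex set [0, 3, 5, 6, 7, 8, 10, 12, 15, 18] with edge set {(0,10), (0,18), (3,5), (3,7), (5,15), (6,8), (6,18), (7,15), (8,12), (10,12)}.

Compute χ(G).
χ(G) = 2

Clique number ω(G) = 2 (lower bound: χ ≥ ω).
The graph is bipartite (no odd cycle), so 2 colors suffice: χ(G) = 2.
A valid 2-coloring: color 1: [3, 8, 10, 15, 18]; color 2: [0, 5, 6, 7, 12].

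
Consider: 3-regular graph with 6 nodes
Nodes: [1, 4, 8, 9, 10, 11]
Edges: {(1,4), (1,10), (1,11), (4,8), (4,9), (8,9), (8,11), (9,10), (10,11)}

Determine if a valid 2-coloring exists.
No, G is not 2-colorable

The clique on vertices [4, 8, 9] has size 3 > 2, so it alone needs 3 colors.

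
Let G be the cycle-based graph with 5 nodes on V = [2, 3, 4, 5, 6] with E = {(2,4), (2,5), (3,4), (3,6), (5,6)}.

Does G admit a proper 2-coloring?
Odd cycle [2, 4, 3, 6, 5] needs 3 colors (χ ≥ 3).
Hence χ(G) ≥ 3 > 2, so no proper 2-coloring exists.

No, G is not 2-colorable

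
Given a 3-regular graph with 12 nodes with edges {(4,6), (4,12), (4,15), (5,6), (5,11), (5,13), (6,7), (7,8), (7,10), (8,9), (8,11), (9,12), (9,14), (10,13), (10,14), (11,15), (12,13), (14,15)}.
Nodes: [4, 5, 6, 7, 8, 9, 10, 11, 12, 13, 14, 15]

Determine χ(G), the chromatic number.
χ(G) = 3

Clique number ω(G) = 2 (lower bound: χ ≥ ω).
Odd cycle [9, 12, 4, 15, 14] needs 3 colors (χ ≥ 3).
The coloring below uses 3 colors, so χ(G) = 3.
A valid 3-coloring: color 1: [6, 8, 13, 15]; color 2: [4, 9, 10, 11]; color 3: [5, 7, 12, 14].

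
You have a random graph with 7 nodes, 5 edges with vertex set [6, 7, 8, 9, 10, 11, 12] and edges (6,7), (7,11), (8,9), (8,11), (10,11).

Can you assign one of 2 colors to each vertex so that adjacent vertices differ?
Yes, G is 2-colorable

A valid 2-coloring: color 1: [6, 9, 11, 12]; color 2: [7, 8, 10].
(χ(G) = 2 ≤ 2.)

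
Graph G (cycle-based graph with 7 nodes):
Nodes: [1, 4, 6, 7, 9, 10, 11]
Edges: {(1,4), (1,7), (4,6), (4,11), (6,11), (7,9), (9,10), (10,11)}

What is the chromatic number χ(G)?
Clique number ω(G) = 3 (lower bound: χ ≥ ω).
The clique on [4, 6, 11] has size 3, forcing χ ≥ 3, and the coloring below uses 3 colors, so χ(G) = 3.
A valid 3-coloring: color 1: [4, 7, 10]; color 2: [1, 9, 11]; color 3: [6].

χ(G) = 3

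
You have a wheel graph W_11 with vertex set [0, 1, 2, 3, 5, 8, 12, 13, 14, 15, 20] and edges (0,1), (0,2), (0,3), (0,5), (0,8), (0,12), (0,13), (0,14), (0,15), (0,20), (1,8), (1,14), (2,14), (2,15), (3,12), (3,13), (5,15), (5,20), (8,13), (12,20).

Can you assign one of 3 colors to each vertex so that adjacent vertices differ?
A valid 3-coloring: color 1: [0]; color 2: [3, 8, 14, 15, 20]; color 3: [1, 2, 5, 12, 13].
(χ(G) = 3 ≤ 3.)

Yes, G is 3-colorable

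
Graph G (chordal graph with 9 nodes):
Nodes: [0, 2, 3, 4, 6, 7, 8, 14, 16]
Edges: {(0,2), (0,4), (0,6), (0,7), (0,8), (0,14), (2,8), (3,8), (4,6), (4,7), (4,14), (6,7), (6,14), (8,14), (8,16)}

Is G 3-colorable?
No, G is not 3-colorable

The clique on vertices [0, 4, 6, 14] has size 4 > 3, so it alone needs 4 colors.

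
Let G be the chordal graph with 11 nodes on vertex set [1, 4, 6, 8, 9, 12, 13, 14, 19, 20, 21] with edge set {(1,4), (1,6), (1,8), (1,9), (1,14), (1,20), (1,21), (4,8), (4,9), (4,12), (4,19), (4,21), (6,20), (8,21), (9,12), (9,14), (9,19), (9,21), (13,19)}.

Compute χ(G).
χ(G) = 4

Clique number ω(G) = 4 (lower bound: χ ≥ ω).
The clique on [1, 4, 8, 21] has size 4, forcing χ ≥ 4, and the coloring below uses 4 colors, so χ(G) = 4.
A valid 4-coloring: color 1: [1, 12, 19]; color 2: [4, 6, 13, 14]; color 3: [8, 9, 20]; color 4: [21].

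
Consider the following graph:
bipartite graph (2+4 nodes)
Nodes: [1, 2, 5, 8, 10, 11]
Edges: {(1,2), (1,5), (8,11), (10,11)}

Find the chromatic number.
Clique number ω(G) = 2 (lower bound: χ ≥ ω).
The graph is bipartite (no odd cycle), so 2 colors suffice: χ(G) = 2.
A valid 2-coloring: color 1: [1, 11]; color 2: [2, 5, 8, 10].

χ(G) = 2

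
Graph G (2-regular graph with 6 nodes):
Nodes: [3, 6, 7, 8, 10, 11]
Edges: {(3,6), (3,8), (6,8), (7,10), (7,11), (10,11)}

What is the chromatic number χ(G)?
χ(G) = 3

Clique number ω(G) = 3 (lower bound: χ ≥ ω).
The clique on [7, 10, 11] has size 3, forcing χ ≥ 3, and the coloring below uses 3 colors, so χ(G) = 3.
A valid 3-coloring: color 1: [6, 11]; color 2: [3, 10]; color 3: [7, 8].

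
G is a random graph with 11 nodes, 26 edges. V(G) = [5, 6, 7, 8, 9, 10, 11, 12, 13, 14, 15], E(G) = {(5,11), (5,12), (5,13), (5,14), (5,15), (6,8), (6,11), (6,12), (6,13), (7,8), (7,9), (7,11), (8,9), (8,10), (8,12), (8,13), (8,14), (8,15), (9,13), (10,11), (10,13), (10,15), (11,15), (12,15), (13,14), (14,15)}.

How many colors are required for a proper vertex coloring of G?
χ(G) = 4

Clique number ω(G) = 3 (lower bound: χ ≥ ω).
Odd cycle [13, 10, 15, 12, 6] needs 3 colors (χ ≥ 3).
Vertex 8 is adjacent to every vertex of [6, 10, 12, 13, 15], which already need 3 colors among themselves, so 8 needs a new color (χ ≥ 4).
The coloring below uses 4 colors, so χ(G) = 4.
A valid 4-coloring: color 1: [8, 11]; color 2: [7, 13, 15]; color 3: [9, 10, 12, 14]; color 4: [5, 6].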